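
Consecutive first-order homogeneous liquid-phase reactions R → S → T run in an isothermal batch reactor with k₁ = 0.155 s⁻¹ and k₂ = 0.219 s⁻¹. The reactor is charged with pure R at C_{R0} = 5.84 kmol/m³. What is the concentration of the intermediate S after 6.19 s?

The intermediate concentration in a first-order A→B→C sequence is C_S = k₁C_{R0}(e^(−k₁t) − e^(−k₂t))/(k₂−k₁).
e^(−k₁t) = e^(−0.155×6.19) = e^(−0.9595) = 0.3831; e^(−k₂t) = e^(−1.356) = 0.2578.
C_S = 0.155×5.84/(0.219−0.155) × (0.3831−0.2578) = 14.14×0.1253 = 1.772 kmol/m³.

1.77 kmol/m³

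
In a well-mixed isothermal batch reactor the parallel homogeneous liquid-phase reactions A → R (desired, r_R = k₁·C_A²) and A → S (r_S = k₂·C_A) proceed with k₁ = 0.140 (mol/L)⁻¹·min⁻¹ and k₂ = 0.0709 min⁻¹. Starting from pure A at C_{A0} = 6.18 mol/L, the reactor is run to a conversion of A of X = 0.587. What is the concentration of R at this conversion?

3.23 mol/L

C_A = C_{A0}(1−X) = 2.552 mol/L.
Along a PFR/batch, dC_S/dC_A = −r_S/(r_R+r_S) = −k₂/(k₂+k₁·C_A).
Integrating from C_{A0} to C_A: C_S = (0.0709/0.140)·ln[(0.0709+0.140·6.18)/(0.0709+0.140·2.55)] = 0.5064·ln(0.9361/0.4282) = 0.3961 mol/L.
Then C_R = (C_{A0}−C_A) − C_S = 3.628 − 0.3961 = 3.232 mol/L.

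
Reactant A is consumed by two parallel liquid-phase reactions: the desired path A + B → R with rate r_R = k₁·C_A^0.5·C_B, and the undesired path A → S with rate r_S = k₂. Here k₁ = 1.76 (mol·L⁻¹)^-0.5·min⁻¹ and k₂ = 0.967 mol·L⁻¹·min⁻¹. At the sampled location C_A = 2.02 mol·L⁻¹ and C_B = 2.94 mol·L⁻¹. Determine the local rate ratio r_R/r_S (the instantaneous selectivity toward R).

7.61

S_{R/S} = r_R/r_S = (k₁·C_A^0.5·C_B)/(k₂) = (k₁/k₂)·C_A^0.5·C_B.
= (1.76×2.020^0.5×2.940) / (0.967) = 7.354/0.9670 = 7.61.
Since the desired path is higher order in A, keeping C_A high (PFR or concentrated feed) favours R.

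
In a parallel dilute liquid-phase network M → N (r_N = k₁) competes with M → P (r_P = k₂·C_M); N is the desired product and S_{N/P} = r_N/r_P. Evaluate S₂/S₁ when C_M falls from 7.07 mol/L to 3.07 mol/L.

2.30

S_{N/P} = (k₁/k₂)·C_M⁻¹, so S₂/S₁ = (C_{M,2}/C_{M,1})⁻¹.
= 7.07/3.07 = 2.30.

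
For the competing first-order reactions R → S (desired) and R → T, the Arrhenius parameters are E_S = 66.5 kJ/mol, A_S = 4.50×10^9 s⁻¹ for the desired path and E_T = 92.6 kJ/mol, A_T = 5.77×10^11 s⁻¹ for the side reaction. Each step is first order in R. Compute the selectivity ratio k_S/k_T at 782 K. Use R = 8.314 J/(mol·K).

0.432

Since both paths have the same order in R, the concentration cancels and S_{S/T} = k_S/k_T = (A_S/A_T)·exp[(E_T−E_S)/(RT)].
(E_T−E_S)/(RT) = (92.6−66.5)×10³/(8.314×782) = 26100/6502 = 4.014.
k_S/k_T = (4.50×10^9/5.77×10^11)·exp(4.014) = 0.007799 × 55.39 = 0.432.
Since E_S < E_T, lowering the temperature improves selectivity toward S.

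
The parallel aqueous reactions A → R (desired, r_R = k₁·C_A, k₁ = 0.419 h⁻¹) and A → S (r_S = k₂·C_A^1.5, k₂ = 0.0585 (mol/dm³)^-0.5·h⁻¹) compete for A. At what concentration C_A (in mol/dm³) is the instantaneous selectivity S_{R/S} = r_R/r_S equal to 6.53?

1.20 mol/dm³

S_{R/S} = (k₁/k₂)·C_A^-0.5 ⇒ C_A = (S·k₂/k₁)^(-2).
= (6.53×0.0585/0.419)^(-2) = (0.9117)^(-2) = 1.20 mol/dm³.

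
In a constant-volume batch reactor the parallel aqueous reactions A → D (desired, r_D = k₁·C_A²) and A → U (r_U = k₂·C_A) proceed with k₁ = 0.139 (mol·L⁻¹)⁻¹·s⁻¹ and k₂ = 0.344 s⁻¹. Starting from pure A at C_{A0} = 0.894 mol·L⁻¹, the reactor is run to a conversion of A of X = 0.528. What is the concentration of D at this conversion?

0.0984 mol·L⁻¹

C_A = C_{A0}(1−X) = 0.4220 mol·L⁻¹.
Along a PFR/batch, dC_U/dC_A = −r_U/(r_D+r_U) = −k₂/(k₂+k₁·C_A).
Integrating from C_{A0} to C_A: C_U = (0.344/0.139)·ln[(0.344+0.139·0.894)/(0.344+0.139·0.422)] = 2.475·ln(0.4683/0.4027) = 0.3736 mol·L⁻¹.
Then C_D = (C_{A0}−C_A) − C_U = 0.4720 − 0.3736 = 0.09843 mol·L⁻¹.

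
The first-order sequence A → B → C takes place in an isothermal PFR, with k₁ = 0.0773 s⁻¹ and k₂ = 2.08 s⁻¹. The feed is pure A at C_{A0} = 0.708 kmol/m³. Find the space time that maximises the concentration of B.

The intermediate peaks when r₁ = r₂, i.e. k₁e^(−k₁τ) = k₂e^(−k₂τ), giving τ_opt = ln(k₂/k₁)/(k₂−k₁).
= ln(2.08/0.0773)/(2.08−0.0773) = ln(26.91)/2.003 = 3.292/2.003 = 1.64 s.

1.64 s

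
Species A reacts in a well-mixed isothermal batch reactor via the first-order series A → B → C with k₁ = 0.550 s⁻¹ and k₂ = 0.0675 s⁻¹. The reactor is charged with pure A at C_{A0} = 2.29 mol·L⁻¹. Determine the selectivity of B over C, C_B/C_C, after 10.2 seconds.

The intermediate concentration in a first-order A→B→C sequence is C_B = k₁C_{A0}(e^(−k₁t) − e^(−k₂t))/(k₂−k₁).
e^(−k₁t) = e^(−0.550×10.2) = e^(−5.610) = 0.003661; e^(−k₂t) = e^(−0.6885) = 0.5023.
C_B = 0.550×2.29/(0.0675−0.550) × (0.003661−0.5023) = (-2.610)×(-0.4987) = 1.302 mol·L⁻¹.
C_A = C_{A0}e^(−k₁t) = 0.008384 mol·L⁻¹, so C_C = C_{A0}−C_A−C_B = 0.9799 mol·L⁻¹; C_B/C_C = 1.33.

1.33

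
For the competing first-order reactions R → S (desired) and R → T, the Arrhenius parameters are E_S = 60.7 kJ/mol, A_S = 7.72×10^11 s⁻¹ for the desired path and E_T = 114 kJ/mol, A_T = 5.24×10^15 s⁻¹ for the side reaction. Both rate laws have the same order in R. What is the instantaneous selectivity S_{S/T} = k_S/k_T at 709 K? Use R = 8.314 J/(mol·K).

1.25

k_S/k_T = (A_S/A_T)·exp[−(E_S−E_T)/(RT)] = (A_S/A_T)·exp[(E_T−E_S)/(RT)].
(E_T−E_S)/(RT) = (114−60.7)×10³/(8.314×709) = 53300/5895 = 9.042.
k_S/k_T = (7.72×10^11/5.24×10^15)·exp(9.042) = 1.473×10^-4 × 8452 = 1.25.
Since E_S < E_T, lowering the temperature improves selectivity toward S.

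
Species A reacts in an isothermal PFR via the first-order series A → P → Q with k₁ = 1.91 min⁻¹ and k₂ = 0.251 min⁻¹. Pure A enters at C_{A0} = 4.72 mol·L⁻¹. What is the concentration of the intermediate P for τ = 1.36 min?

3.46 mol·L⁻¹

For first-order series with pure A initially, C_P(τ) = k₁C_{A0}/(k₂−k₁)·(e^(−k₁τ) − e^(−k₂τ)).
e^(−k₁τ) = e^(−1.91×1.36) = e^(−2.598) = 0.07445; e^(−k₂τ) = e^(−0.3414) = 0.7108.
C_P = 1.91×4.72/(0.251−1.91) × (0.07445−0.7108) = (-5.434)×(-0.6364) = 3.458 mol·L⁻¹.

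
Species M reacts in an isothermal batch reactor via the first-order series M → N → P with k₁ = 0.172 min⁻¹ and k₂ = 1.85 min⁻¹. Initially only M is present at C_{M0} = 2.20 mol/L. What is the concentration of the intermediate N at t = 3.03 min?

Solving the coupled first-order balances gives C_N(t) = [k₁/(k₂−k₁)]·C_{M0}·(e^(−k₁t) − e^(−k₂t)).
e^(−k₁t) = e^(−0.172×3.03) = e^(−0.5212) = 0.5938; e^(−k₂t) = e^(−5.606) = 0.003678.
C_N = 0.172×2.20/(1.85−0.172) × (0.5938−0.003678) = 0.2255×0.5902 = 0.1331 mol/L.

0.133 mol/L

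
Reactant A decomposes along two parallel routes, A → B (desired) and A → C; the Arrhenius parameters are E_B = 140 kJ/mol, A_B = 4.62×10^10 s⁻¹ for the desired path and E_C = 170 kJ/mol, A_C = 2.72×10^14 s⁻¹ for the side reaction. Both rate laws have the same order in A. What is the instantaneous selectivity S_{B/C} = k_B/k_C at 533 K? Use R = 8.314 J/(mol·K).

k_B/k_C = (A_B/A_C)·exp[−(E_B−E_C)/(RT)] = (A_B/A_C)·exp[(E_C−E_B)/(RT)].
(E_C−E_B)/(RT) = (170−140)×10³/(8.314×533) = 30000/4431 = 6.770.
k_B/k_C = (4.62×10^10/2.72×10^14)·exp(6.770) = 1.699×10^-4 × 871.2 = 0.148.

0.148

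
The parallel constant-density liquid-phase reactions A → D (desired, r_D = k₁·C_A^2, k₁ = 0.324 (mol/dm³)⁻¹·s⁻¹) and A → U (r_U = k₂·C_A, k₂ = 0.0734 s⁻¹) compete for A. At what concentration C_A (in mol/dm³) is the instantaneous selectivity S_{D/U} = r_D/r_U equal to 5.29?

S_{D/U} = (k₁/k₂)·C_A ⇒ C_A = S·k₂/k₁.
= 5.29×0.0734/0.324 = 1.20 mol/dm³.

1.20 mol/dm³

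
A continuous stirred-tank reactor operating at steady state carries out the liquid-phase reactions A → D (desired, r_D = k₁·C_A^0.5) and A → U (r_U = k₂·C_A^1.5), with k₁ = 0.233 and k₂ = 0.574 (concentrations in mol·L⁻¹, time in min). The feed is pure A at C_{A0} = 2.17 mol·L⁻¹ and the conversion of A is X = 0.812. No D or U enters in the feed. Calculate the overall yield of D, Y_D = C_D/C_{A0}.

Exit C_A = C_{A0}(1−X) = 2.17×0.188 = 0.4080 mol·L⁻¹.
A CSTR operates uniformly at the exit composition, giving r_D = 0.1488 and r_U = 0.1496 (each k·C_A^n at C_A = 0.4080).
Fraction of consumed A going to D: r_D/(r_D+r_U) = 0.4987.
C_D = 0.4987·C_{A0}·X = 0.4987×2.17×0.812 = 0.879 mol·L⁻¹; Y_D = C_D/C_{A0} = 0.405.

0.405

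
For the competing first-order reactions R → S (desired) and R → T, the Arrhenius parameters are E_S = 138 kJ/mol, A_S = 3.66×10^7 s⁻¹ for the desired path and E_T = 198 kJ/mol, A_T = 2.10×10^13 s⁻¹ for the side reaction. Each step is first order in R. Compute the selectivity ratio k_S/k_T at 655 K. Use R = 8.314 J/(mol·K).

Since both paths have the same order in R, the concentration cancels and S_{S/T} = k_S/k_T = (A_S/A_T)·exp[(E_T−E_S)/(RT)].
(E_T−E_S)/(RT) = (198−138)×10³/(8.314×655) = 60000/5446 = 11.02.
k_S/k_T = (3.66×10^7/2.10×10^13)·exp(11.02) = 1.743×10^-6 × 60957 = 0.106.

0.106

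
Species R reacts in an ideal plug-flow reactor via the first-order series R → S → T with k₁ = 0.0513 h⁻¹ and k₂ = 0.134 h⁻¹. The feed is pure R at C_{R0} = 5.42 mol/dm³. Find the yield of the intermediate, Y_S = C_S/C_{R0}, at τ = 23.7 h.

For first-order series with pure R initially, C_S(τ) = k₁C_{R0}/(k₂−k₁)·(e^(−k₁τ) − e^(−k₂τ)).
e^(−k₁τ) = e^(−0.0513×23.7) = e^(−1.216) = 0.2965; e^(−k₂τ) = e^(−3.176) = 0.04176.
C_S = 0.0513×5.42/(0.134−0.0513) × (0.2965−0.04176) = 3.362×0.2547 = 0.8564 mol/dm³.
Y_S = C_S/C_{R0} = 0.8564/5.42 = 0.158.

0.158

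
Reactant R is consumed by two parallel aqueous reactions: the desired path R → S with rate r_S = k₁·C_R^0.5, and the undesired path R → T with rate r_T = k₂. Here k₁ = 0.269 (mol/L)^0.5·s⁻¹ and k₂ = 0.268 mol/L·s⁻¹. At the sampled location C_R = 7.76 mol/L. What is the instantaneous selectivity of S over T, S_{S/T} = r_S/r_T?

S_{S/T} = r_S/r_T = (k₁·C_R^0.5)/(k₂) = (k₁/k₂)·C_R^0.5.
= (0.269×7.760^0.5) / (0.268) = 0.7493/0.2680 = 2.80.
Since the desired path is higher order in R, keeping C_R high (PFR or concentrated feed) favours S.

2.80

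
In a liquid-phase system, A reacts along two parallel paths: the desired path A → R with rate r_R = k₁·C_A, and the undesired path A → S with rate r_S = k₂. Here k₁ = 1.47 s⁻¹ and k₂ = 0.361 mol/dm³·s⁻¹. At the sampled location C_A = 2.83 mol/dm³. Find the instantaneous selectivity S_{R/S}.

S_{R/S} = r_R/r_S = (k₁·C_A)/(k₂) = (k₁/k₂)·C_A.
= (1.47×2.830) / (0.361) = 4.160/0.3610 = 11.5.
Since the desired path is higher order in A, keeping C_A high (PFR or concentrated feed) favours R.

11.5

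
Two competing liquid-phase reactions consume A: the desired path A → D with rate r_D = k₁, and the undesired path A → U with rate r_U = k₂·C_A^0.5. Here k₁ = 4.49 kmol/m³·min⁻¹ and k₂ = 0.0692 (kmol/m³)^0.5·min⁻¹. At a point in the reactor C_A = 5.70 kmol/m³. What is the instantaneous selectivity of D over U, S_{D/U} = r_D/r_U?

27.2

S_{D/U} = r_D/r_U = (k₁)/(k₂·C_A^0.5) = (k₁/k₂)·C_A^-0.5.
= (4.49) / (0.0692×5.700^0.5) = 4.490/0.1652 = 27.2.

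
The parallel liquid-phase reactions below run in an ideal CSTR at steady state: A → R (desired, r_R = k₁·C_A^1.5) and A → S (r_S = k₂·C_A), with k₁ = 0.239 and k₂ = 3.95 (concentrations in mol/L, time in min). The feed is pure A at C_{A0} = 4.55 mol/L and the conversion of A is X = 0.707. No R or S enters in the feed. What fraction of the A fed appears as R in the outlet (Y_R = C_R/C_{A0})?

0.0462

Exit C_A = C_{A0}(1−X) = 4.55×0.293 = 1.333 mol/L.
In a CSTR the entire volume is at exit conditions, so r_R = 0.239×1.333^1.5 = 0.3679 and r_S = 3.95×1.333 = 5.266.
Fraction of consumed A going to R: r_R/(r_R+r_S) = 0.06530.
C_R = 0.06530·C_{A0}·X = 0.06530×4.55×0.707 = 0.210 mol/L; Y_R = C_R/C_{A0} = 0.0462.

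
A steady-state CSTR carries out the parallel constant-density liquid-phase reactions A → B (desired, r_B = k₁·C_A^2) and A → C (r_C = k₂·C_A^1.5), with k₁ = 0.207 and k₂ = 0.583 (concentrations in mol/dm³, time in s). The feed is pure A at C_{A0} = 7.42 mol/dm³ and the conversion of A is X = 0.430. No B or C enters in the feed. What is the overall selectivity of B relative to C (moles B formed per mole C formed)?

0.730

Exit C_A = C_{A0}(1−X) = 7.42×0.570 = 4.229 mol/dm³.
In a CSTR the entire volume is at exit conditions, so r_B = 0.207×4.229^2 = 3.703 and r_C = 0.583×4.229^1.5 = 5.071.
Overall selectivity = C_B/C_C = r_Bτ/(r_Cτ) = r_B/r_C = 0.730.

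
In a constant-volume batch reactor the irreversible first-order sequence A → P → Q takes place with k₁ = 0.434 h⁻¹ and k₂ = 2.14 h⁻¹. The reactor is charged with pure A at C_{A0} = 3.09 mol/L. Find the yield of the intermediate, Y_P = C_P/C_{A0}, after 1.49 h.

0.123

Solving the coupled first-order balances gives C_P(t) = [k₁/(k₂−k₁)]·C_{A0}·(e^(−k₁t) − e^(−k₂t)).
e^(−k₁t) = e^(−0.434×1.49) = e^(−0.6467) = 0.5238; e^(−k₂t) = e^(−3.189) = 0.04123.
C_P = 0.434×3.09/(2.14−0.434) × (0.5238−0.04123) = 0.7861×0.4826 = 0.3793 mol/L.
Y_P = C_P/C_{A0} = 0.3793/3.09 = 0.123.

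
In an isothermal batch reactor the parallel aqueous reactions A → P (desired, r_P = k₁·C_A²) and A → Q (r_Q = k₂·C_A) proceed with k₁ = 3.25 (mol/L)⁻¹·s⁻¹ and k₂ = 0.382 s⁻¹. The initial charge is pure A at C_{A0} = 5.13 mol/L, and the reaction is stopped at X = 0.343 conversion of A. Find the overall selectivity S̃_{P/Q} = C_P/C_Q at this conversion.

C_A = C_{A0}(1−X) = 3.370 mol/L.
Along a PFR/batch, dC_Q/dC_A = −r_Q/(r_P+r_Q) = −k₂/(k₂+k₁·C_A).
Integrating from C_{A0} to C_A: C_Q = (0.382/3.25)·ln[(0.382+3.25·5.13)/(0.382+3.25·3.37)] = 0.1175·ln(17.05/11.34) = 0.04801 mol/L.
Then C_P = (C_{A0}−C_A) − C_Q = 1.760 − 0.04801 = 1.712 mol/L.
S̃_{P/Q} = C_P/C_Q = 1.712/0.04801 = 35.7.

35.7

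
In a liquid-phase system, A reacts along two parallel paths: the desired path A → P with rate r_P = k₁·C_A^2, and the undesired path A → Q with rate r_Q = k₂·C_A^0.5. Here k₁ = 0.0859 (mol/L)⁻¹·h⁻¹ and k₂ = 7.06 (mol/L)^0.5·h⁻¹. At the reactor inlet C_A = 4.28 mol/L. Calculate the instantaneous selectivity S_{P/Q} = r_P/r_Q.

S_{P/Q} = r_P/r_Q = (k₁·C_A^2)/(k₂·C_A^0.5) = (k₁/k₂)·C_A^1.5.
= (0.0859×4.280^2) / (7.06×4.280^0.5) = 1.574/14.61 = 0.108.
Since the desired path is higher order in A, keeping C_A high (PFR or concentrated feed) favours P.

0.108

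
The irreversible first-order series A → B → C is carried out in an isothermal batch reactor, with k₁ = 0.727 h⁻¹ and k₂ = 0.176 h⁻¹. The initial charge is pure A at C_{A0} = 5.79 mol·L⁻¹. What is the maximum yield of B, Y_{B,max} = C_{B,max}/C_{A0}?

Evaluating C_B at t_opt = ln(k₂/k₁)/(k₂−k₁) gives C_{B,max}/C_{A0} = (k₁/k₂)^[k₂/(k₂−k₁)].
= (0.727/0.176)^(0.176/(0.176−0.727)) = (4.131)^(-0.3194) = 0.6357.

0.636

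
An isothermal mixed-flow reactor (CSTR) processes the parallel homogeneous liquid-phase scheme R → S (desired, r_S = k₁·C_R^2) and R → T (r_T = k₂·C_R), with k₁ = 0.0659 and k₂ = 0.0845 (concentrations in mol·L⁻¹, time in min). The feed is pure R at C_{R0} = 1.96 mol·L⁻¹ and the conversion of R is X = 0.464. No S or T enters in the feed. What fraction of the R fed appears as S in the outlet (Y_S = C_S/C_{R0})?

Exit C_R = C_{R0}(1−X) = 1.96×0.536 = 1.051 mol·L⁻¹.
In a CSTR the entire volume is at exit conditions, so r_S = 0.0659×1.051^2 = 0.07273 and r_T = 0.0845×1.051 = 0.08877.
Fraction of consumed R going to S: r_S/(r_S+r_T) = 0.4503.
C_S = 0.4503·C_{R0}·X = 0.4503×1.96×0.464 = 0.410 mol·L⁻¹; Y_S = C_S/C_{R0} = 0.209.

0.209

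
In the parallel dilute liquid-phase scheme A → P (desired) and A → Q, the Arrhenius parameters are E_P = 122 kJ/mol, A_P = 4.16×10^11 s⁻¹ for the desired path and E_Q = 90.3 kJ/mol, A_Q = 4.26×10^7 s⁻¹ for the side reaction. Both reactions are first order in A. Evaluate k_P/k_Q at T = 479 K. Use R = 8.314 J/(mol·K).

3.41

k_P/k_Q = (A_P/A_Q)·exp[−(E_P−E_Q)/(RT)] = (A_P/A_Q)·exp[(E_Q−E_P)/(RT)].
(E_Q−E_P)/(RT) = (90.3−122)×10³/(8.314×479) = -31700/3982 = -7.960.
k_P/k_Q = (4.16×10^11/4.26×10^7)·exp(-7.960) = 9765 × 3.491×10^-4 = 3.41.
Since E_P > E_Q, raising the temperature improves selectivity toward P.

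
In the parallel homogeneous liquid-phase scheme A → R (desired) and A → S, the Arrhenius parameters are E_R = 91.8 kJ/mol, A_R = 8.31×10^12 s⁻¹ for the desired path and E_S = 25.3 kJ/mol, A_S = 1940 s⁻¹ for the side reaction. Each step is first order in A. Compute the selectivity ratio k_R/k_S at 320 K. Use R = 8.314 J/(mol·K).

0.0598

k_R/k_S = (A_R/A_S)·exp[−(E_R−E_S)/(RT)] = (A_R/A_S)·exp[(E_S−E_R)/(RT)].
(E_S−E_R)/(RT) = (25.3−91.8)×10³/(8.314×320) = -66500/2660 = -25.00.
k_R/k_S = (8.31×10^12/1940)·exp(-25.00) = 4.284×10^9 × 1.395×10^-11 = 0.0598.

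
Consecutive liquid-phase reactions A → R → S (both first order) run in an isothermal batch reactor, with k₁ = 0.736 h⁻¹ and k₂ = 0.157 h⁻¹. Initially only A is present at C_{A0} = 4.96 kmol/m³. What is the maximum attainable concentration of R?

3.26 kmol/m³

Evaluating C_R at t_opt = ln(k₂/k₁)/(k₂−k₁) gives C_{R,max}/C_{A0} = (k₁/k₂)^[k₂/(k₂−k₁)].
= (0.736/0.157)^(0.157/(0.157−0.736)) = (4.688)^(-0.2712) = 0.6577.
C_{R,max} = 0.6577×4.96 = 3.26 kmol/m³.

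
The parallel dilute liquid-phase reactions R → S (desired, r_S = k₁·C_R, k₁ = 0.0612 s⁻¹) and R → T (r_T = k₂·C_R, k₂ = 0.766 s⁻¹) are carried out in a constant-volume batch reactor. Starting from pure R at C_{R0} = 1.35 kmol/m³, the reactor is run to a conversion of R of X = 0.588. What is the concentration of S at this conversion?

C_R = C_{R0}(1−X) = 0.5562 kmol/m³.
Both paths are first order in R, so the instantaneous fraction to S is constant: dC_S/d(−C_R) = k₁/(k₁+k₂) = 0.07398.
C_S = 0.07398·(C_{R0}−C_R) = 0.07398×0.7938 = 0.0587 kmol/m³.

0.0587 kmol/m³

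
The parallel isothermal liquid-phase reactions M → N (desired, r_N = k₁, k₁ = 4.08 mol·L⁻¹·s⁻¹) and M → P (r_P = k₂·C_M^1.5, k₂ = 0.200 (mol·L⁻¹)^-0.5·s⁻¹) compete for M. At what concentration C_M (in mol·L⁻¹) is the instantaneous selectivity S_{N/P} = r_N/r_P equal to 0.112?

S_{N/P} = (k₁/k₂)·C_M^-1.5 ⇒ C_M = (S·k₂/k₁)^(1/(-1.5)).
= (0.112×0.200/4.08)^(-0.6667) = (0.005490)^(-0.6667) = 32.1 mol·L⁻¹.

32.1 mol·L⁻¹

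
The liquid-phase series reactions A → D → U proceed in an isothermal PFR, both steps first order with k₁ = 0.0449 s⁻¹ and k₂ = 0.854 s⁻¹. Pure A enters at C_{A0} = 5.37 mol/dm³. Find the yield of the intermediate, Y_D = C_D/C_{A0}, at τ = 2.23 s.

Solving the coupled first-order balances gives C_D(τ) = [k₁/(k₂−k₁)]·C_{A0}·(e^(−k₁τ) − e^(−k₂τ)).
e^(−k₁τ) = e^(−0.0449×2.23) = e^(−0.1001) = 0.9047; e^(−k₂τ) = e^(−1.904) = 0.1489.
C_D = 0.0449×5.37/(0.854−0.0449) × (0.9047−0.1489) = 0.2980×0.7558 = 0.2252 mol/dm³.
Y_D = C_D/C_{A0} = 0.2252/5.37 = 0.0419.

0.0419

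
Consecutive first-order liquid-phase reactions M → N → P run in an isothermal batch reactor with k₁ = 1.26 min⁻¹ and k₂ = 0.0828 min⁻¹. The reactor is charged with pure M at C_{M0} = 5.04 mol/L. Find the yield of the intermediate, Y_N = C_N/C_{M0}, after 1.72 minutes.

0.806

For first-order series with pure M initially, C_N(t) = k₁C_{M0}/(k₂−k₁)·(e^(−k₁t) − e^(−k₂t)).
e^(−k₁t) = e^(−1.26×1.72) = e^(−2.167) = 0.1145; e^(−k₂t) = e^(−0.1424) = 0.8673.
C_N = 1.26×5.04/(0.0828−1.26) × (0.1145−0.8673) = (-5.394)×(-0.7528) = 4.061 mol/L.
Y_N = C_N/C_{M0} = 4.061/5.04 = 0.806.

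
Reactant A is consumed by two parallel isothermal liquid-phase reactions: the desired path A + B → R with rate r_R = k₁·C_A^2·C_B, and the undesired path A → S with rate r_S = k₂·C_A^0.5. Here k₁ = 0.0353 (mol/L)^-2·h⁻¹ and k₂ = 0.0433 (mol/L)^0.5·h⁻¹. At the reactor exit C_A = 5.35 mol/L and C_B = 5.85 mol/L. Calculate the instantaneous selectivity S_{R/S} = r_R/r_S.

S_{R/S} = r_R/r_S = (k₁·C_A^2·C_B)/(k₂·C_A^0.5) = (k₁/k₂)·C_A^1.5·C_B.
= (0.0353×5.350^2×5.850) / (0.0433×5.350^0.5) = 5.911/0.1002 = 59.0.

59.0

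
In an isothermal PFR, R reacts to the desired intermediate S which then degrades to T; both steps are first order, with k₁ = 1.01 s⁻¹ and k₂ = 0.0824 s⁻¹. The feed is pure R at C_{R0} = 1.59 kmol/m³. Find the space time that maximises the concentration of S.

Setting dC_S/dτ = 0 gives τ_opt = ln(k₂/k₁)/(k₂−k₁).
= ln(0.0824/1.01)/(0.0824−1.01) = ln(0.08158)/-0.9276 = -2.506/-0.9276 = 2.70 s.

2.70 s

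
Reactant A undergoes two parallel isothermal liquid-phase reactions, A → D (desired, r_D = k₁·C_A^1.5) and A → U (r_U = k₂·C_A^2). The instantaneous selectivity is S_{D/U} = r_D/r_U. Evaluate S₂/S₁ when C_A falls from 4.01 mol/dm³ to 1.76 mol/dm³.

S_{D/U} = (k₁/k₂)·C_A^-0.5, so S₂/S₁ = (C_{A,2}/C_{A,1})^-0.5.
= (1.76/4.01)^(-0.5) = (0.4389)^(-0.5) = 1.51.

1.51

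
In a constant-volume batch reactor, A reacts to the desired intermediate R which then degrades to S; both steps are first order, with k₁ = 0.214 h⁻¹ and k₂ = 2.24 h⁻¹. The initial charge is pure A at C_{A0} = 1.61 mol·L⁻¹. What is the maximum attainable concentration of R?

At the optimum, C_{R,max}/C_{A0} = (k₁/k₂)^[k₂/(k₂−k₁)].
= (0.214/2.24)^(2.24/(2.24−0.214)) = (0.09554)^(1.106) = 0.07455.
C_{R,max} = 0.07455×1.61 = 0.120 mol·L⁻¹.

0.120 mol·L⁻¹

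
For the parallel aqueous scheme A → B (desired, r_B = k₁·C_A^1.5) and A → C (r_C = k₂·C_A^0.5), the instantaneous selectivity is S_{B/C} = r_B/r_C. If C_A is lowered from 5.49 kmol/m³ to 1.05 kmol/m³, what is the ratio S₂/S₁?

0.191

S_{B/C} = (k₁/k₂)·C_A, so S₂/S₁ = (C_{A,2}/C_{A,1}).
= 1.05/5.49 = 0.191.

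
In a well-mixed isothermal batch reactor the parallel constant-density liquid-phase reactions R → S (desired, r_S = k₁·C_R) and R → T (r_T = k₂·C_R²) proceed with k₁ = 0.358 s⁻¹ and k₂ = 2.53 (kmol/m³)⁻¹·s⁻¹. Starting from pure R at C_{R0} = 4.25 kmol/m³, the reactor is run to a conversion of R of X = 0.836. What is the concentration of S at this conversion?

0.234 kmol/m³

C_R = C_{R0}(1−X) = 0.6970 kmol/m³.
Along a PFR/batch, dC_S/dC_R = −r_S/(r_S+r_T) = −k₁/(k₁+k₂·C_R).
Integrating from C_{R0} to C_R: C_S = (0.358/2.53)·ln[(0.358+2.53·4.25)/(0.358+2.53·0.697)] = 0.1415·ln(11.11/2.121) = 0.2343 kmol/m³.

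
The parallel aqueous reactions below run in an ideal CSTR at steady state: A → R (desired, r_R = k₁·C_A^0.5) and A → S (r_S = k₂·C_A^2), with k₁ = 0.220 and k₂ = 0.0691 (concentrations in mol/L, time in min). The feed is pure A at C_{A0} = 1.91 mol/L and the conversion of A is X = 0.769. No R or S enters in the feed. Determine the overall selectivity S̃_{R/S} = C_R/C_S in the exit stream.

Exit C_A = C_{A0}(1−X) = 1.91×0.231 = 0.4412 mol/L.
Rates in a CSTR are evaluated at the outlet concentration: r_R = 0.220×0.4412^0.5 = 0.1461, r_S = 0.0691×0.4412^2 = 0.01345.
Overall selectivity = C_R/C_S = r_Rτ/(r_Sτ) = r_R/r_S = 10.9.

10.9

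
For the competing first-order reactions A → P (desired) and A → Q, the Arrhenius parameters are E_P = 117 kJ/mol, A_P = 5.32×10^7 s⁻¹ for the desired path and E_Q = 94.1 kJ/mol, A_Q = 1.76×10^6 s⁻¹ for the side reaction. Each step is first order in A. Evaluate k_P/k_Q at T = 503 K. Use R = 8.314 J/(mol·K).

0.127

Since both paths have the same order in A, the concentration cancels and S_{P/Q} = k_P/k_Q = (A_P/A_Q)·exp[(E_Q−E_P)/(RT)].
(E_Q−E_P)/(RT) = (94.1−117)×10³/(8.314×503) = -22900/4182 = -5.476.
k_P/k_Q = (5.32×10^7/1.76×10^6)·exp(-5.476) = 30.23 × 0.004186 = 0.127.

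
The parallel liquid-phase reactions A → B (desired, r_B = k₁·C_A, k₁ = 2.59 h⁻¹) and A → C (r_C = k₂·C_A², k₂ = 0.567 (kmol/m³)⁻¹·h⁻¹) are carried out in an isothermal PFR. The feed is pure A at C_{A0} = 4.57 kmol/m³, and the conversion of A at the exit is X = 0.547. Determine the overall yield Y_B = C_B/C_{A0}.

C_A = C_{A0}(1−X) = 2.070 kmol/m³.
Along a PFR/batch, dC_B/dC_A = −r_B/(r_B+r_C) = −k₁/(k₁+k₂·C_A).
Integrating from C_{A0} to C_A: C_B = (2.59/0.567)·ln[(2.59+0.567·4.57)/(2.59+0.567·2.07)] = 4.568·ln(5.181/3.764) = 1.460 kmol/m³.
Y_B = C_B/C_{A0} = 1.460/4.57 = 0.319.

0.319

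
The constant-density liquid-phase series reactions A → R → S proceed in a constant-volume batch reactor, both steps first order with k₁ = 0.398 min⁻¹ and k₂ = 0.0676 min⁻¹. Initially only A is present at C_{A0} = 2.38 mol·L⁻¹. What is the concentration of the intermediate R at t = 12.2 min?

Solving the coupled first-order balances gives C_R(t) = [k₁/(k₂−k₁)]·C_{A0}·(e^(−k₁t) − e^(−k₂t)).
e^(−k₁t) = e^(−0.398×12.2) = e^(−4.856) = 0.007785; e^(−k₂t) = e^(−0.8247) = 0.4384.
C_R = 0.398×2.38/(0.0676−0.398) × (0.007785−0.4384) = (-2.867)×(-0.4306) = 1.234 mol·L⁻¹.

1.23 mol·L⁻¹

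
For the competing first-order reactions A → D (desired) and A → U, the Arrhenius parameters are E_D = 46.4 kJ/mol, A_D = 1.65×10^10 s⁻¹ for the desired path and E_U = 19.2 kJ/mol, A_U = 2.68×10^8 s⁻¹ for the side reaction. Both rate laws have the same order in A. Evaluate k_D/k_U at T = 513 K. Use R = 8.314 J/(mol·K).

k_D/k_U = (A_D/A_U)·exp[−(E_D−E_U)/(RT)] = (A_D/A_U)·exp[(E_U−E_D)/(RT)].
(E_U−E_D)/(RT) = (19.2−46.4)×10³/(8.314×513) = -27200/4265 = -6.377.
k_D/k_U = (1.65×10^10/2.68×10^8)·exp(-6.377) = 61.57 × 0.001700 = 0.105.
Since E_D > E_U, raising the temperature improves selectivity toward D.

0.105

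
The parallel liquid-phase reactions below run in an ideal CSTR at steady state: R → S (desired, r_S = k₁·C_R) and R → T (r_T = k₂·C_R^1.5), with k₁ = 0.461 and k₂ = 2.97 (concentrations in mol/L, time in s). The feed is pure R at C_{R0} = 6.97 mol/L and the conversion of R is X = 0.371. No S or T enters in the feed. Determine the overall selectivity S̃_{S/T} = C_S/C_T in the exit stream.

0.0741

Exit C_R = C_{R0}(1−X) = 6.97×0.629 = 4.384 mol/L.
A CSTR operates uniformly at the exit composition, giving r_S = 2.021 and r_T = 27.26 (each k·C_R^n at C_R = 4.384).
Overall selectivity = C_S/C_T = r_Sτ/(r_Tτ) = r_S/r_T = 0.0741.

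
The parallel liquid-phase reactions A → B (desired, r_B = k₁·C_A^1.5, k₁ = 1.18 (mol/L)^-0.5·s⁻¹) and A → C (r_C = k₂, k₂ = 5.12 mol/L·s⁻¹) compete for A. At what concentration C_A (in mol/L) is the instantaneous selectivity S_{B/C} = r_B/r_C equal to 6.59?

S_{B/C} = (k₁/k₂)·C_A^1.5 ⇒ C_A = (S·k₂/k₁)^(1/1.5).
= (6.59×5.12/1.18)^(0.6667) = (28.59)^(0.6667) = 9.35 mol/L.

9.35 mol/L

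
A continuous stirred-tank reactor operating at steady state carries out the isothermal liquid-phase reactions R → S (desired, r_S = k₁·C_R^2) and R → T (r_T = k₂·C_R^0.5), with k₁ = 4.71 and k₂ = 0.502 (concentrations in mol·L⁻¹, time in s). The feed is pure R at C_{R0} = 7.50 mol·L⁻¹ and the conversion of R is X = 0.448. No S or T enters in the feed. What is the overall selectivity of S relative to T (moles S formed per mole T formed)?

79.0

Exit C_R = C_{R0}(1−X) = 7.50×0.552 = 4.140 mol·L⁻¹.
Rates in a CSTR are evaluated at the outlet concentration: r_S = 4.71×4.140^2 = 80.73, r_T = 0.502×4.140^0.5 = 1.021.
Overall selectivity = C_S/C_T = r_Sτ/(r_Tτ) = r_S/r_T = 79.0.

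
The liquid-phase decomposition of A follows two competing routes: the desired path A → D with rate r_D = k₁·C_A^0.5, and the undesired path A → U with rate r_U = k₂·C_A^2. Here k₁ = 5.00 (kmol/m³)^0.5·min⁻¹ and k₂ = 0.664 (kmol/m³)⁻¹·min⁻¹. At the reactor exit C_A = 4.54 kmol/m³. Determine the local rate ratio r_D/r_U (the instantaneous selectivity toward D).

S_{D/U} = r_D/r_U = (k₁·C_A^0.5)/(k₂·C_A^2) = (k₁/k₂)·C_A^-1.5.
= (5.00×4.540^0.5) / (0.664×4.540^2) = 10.65/13.69 = 0.778.
The undesired path is higher order in A, so low C_A (CSTR or dilute feed) favours D.

0.778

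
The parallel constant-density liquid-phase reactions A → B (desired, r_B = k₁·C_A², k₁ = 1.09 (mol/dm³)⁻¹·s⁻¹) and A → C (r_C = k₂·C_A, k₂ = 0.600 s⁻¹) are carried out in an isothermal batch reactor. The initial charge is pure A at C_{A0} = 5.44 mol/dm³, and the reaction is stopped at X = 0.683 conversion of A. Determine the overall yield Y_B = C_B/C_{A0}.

0.585

C_A = C_{A0}(1−X) = 1.724 mol/dm³.
Along a PFR/batch, dC_C/dC_A = −r_C/(r_B+r_C) = −k₂/(k₂+k₁·C_A).
Integrating from C_{A0} to C_A: C_C = (0.600/1.09)·ln[(0.600+1.09·5.44)/(0.600+1.09·1.72)] = 0.5505·ln(6.530/2.480) = 0.5330 mol/dm³.
Then C_B = (C_{A0}−C_A) − C_C = 3.716 − 0.5330 = 3.183 mol/dm³.
Y_B = C_B/C_{A0} = 3.183/5.44 = 0.585.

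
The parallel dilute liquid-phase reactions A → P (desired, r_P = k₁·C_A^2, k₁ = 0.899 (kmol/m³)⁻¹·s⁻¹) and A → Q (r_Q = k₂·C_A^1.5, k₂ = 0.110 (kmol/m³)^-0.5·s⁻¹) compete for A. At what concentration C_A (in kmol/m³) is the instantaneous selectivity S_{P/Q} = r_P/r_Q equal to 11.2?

S_{P/Q} = (k₁/k₂)·C_A^0.5 ⇒ C_A = (S·k₂/k₁)^(2).
= (11.2×0.110/0.899)^(2) = (1.370)^(2) = 1.88 kmol/m³.

1.88 kmol/m³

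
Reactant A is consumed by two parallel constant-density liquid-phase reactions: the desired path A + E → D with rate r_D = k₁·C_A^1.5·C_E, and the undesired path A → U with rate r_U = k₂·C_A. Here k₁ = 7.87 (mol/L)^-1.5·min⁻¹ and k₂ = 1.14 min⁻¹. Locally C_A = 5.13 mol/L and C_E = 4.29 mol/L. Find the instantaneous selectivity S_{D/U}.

S_{D/U} = r_D/r_U = (k₁·C_A^1.5·C_E)/(k₂·C_A) = (k₁/k₂)·C_A^0.5·C_E.
= (7.87×5.130^1.5×4.290) / (1.14×5.130) = 392.3/5.848 = 67.1.
Since the desired path is higher order in A, keeping C_A high (PFR or concentrated feed) favours D.

67.1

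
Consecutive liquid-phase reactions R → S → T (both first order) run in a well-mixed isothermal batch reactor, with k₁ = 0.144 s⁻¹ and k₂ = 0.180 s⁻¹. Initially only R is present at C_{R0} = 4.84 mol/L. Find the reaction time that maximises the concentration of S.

6.20 s

Setting dC_S/dt = 0 gives t_opt = ln(k₂/k₁)/(k₂−k₁).
= ln(0.180/0.144)/(0.180−0.144) = ln(1.250)/0.03600 = 0.2231/0.03600 = 6.20 s.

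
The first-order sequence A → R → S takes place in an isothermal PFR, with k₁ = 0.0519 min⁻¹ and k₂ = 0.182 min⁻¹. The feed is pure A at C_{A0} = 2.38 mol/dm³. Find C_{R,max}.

At the optimum, C_{R,max}/C_{A0} = (k₁/k₂)^[k₂/(k₂−k₁)].
= (0.0519/0.182)^(0.182/(0.182−0.0519)) = (0.2852)^(1.399) = 0.1729.
C_{R,max} = 0.1729×2.38 = 0.411 mol/dm³.

0.411 mol/dm³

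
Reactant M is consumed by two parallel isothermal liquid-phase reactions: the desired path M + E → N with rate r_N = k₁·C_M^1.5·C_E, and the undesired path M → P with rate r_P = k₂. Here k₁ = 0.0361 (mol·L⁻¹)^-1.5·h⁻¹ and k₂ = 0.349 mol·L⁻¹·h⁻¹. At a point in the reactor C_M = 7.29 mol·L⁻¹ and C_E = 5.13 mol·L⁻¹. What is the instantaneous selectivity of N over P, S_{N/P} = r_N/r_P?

S_{N/P} = r_N/r_P = (k₁·C_M^1.5·C_E)/(k₂) = (k₁/k₂)·C_M^1.5·C_E.
= (0.0361×7.290^1.5×5.130) / (0.349) = 3.645/0.3490 = 10.4.
Since the desired path is higher order in M, keeping C_M high (PFR or concentrated feed) favours N.

10.4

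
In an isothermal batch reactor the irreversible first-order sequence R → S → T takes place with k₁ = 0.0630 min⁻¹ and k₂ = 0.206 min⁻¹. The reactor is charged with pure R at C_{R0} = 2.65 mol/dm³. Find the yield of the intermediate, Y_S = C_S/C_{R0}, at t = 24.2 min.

For first-order series with pure R initially, C_S(t) = k₁C_{R0}/(k₂−k₁)·(e^(−k₁t) − e^(−k₂t)).
e^(−k₁t) = e^(−0.0630×24.2) = e^(−1.525) = 0.2177; e^(−k₂t) = e^(−4.985) = 0.006838.
C_S = 0.0630×2.65/(0.206−0.0630) × (0.2177−0.006838) = 1.167×0.2109 = 0.2462 mol/dm³.
Y_S = C_S/C_{R0} = 0.2462/2.65 = 0.0929.

0.0929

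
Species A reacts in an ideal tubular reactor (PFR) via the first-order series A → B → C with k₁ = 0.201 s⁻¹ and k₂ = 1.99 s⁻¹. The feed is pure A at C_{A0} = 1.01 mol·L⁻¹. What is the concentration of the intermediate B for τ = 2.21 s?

0.0714 mol·L⁻¹

The intermediate concentration in a first-order A→B→C sequence is C_B = k₁C_{A0}(e^(−k₁τ) − e^(−k₂τ))/(k₂−k₁).
e^(−k₁τ) = e^(−0.201×2.21) = e^(−0.4442) = 0.6413; e^(−k₂τ) = e^(−4.398) = 0.01230.
C_B = 0.201×1.01/(1.99−0.201) × (0.6413−0.01230) = 0.1135×0.6290 = 0.07138 mol·L⁻¹.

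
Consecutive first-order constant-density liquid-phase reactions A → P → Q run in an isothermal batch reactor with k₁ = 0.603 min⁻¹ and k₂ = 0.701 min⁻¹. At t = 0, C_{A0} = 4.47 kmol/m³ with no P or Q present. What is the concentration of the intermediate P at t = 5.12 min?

The intermediate concentration in a first-order A→B→C sequence is C_P = k₁C_{A0}(e^(−k₁t) − e^(−k₂t))/(k₂−k₁).
e^(−k₁t) = e^(−0.603×5.12) = e^(−3.087) = 0.04562; e^(−k₂t) = e^(−3.589) = 0.02762.
C_P = 0.603×4.47/(0.701−0.603) × (0.04562−0.02762) = 27.50×0.01800 = 0.4951 kmol/m³.

0.495 kmol/m³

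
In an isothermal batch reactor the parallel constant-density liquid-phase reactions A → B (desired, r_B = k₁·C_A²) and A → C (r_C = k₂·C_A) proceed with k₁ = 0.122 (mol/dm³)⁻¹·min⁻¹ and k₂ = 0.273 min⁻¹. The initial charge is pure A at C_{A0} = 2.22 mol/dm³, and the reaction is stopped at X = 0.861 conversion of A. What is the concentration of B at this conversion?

C_A = C_{A0}(1−X) = 0.3086 mol/dm³.
Along a PFR/batch, dC_C/dC_A = −r_C/(r_B+r_C) = −k₂/(k₂+k₁·C_A).
Integrating from C_{A0} to C_A: C_C = (0.273/0.122)·ln[(0.273+0.122·2.22)/(0.273+0.122·0.309)] = 2.238·ln(0.5438/0.3106) = 1.253 mol/dm³.
Then C_B = (C_{A0}−C_A) − C_C = 1.911 − 1.253 = 0.6583 mol/dm³.

0.658 mol/dm³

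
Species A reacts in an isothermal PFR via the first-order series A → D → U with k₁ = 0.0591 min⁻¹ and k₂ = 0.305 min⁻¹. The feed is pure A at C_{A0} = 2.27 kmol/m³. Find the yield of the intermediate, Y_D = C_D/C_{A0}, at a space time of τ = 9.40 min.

Solving the coupled first-order balances gives C_D(τ) = [k₁/(k₂−k₁)]·C_{A0}·(e^(−k₁τ) − e^(−k₂τ)).
e^(−k₁τ) = e^(−0.0591×9.40) = e^(−0.5555) = 0.5738; e^(−k₂τ) = e^(−2.867) = 0.05687.
C_D = 0.0591×2.27/(0.305−0.0591) × (0.5738−0.05687) = 0.5456×0.5169 = 0.2820 kmol/m³.
Y_D = C_D/C_{A0} = 0.2820/2.27 = 0.124.

0.124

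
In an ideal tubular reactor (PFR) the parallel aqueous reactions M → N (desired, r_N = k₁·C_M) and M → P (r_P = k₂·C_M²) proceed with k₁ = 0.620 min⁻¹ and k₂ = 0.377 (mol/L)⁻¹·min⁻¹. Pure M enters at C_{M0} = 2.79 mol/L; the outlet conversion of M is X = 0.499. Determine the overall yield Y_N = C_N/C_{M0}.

C_M = C_{M0}(1−X) = 1.398 mol/L.
Along a PFR/batch, dC_N/dC_M = −r_N/(r_N+r_P) = −k₁/(k₁+k₂·C_M).
Integrating from C_{M0} to C_M: C_N = (0.620/0.377)·ln[(0.620+0.377·2.79)/(0.620+0.377·1.40)] = 1.645·ln(1.672/1.147) = 0.6197 mol/L.
Y_N = C_N/C_{M0} = 0.6197/2.79 = 0.222.

0.222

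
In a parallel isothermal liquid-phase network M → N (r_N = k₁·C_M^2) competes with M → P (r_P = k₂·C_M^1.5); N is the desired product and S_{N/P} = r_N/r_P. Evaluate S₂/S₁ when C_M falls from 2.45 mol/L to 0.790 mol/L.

S_{N/P} = (k₁/k₂)·C_M^0.5, so S₂/S₁ = (C_{M,2}/C_{M,1})^0.5.
= (0.790/2.45)^0.5 = (0.3224)^0.5 = 0.568.

0.568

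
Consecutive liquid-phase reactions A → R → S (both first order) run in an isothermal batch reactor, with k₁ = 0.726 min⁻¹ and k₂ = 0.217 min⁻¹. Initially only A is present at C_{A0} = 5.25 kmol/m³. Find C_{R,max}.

Evaluating C_R at t_opt = ln(k₂/k₁)/(k₂−k₁) gives C_{R,max}/C_{A0} = (k₁/k₂)^[k₂/(k₂−k₁)].
= (0.726/0.217)^(0.217/(0.217−0.726)) = (3.346)^(-0.4263) = 0.5976.
C_{R,max} = 0.5976×5.25 = 3.14 kmol/m³.

3.14 kmol/m³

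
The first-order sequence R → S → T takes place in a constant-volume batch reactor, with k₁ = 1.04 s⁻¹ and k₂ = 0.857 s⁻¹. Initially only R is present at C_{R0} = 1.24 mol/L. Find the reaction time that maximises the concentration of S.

Setting dC_S/dt = 0 gives t_opt = ln(k₂/k₁)/(k₂−k₁).
= ln(0.857/1.04)/(0.857−1.04) = ln(0.8240)/-0.1830 = -0.1935/-0.1830 = 1.06 s.

1.06 s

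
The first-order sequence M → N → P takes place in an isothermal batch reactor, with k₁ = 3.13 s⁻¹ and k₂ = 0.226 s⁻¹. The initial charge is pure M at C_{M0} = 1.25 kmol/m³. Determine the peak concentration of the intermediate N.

For a first-order series the maximum intermediate yield is C_{N,max}/C_{M0} = (k₁/k₂)^[k₂/(k₂−k₁)].
= (3.13/0.226)^(0.226/(0.226−3.13)) = (13.85)^(-0.07782) = 0.8150.
C_{N,max} = 0.8150×1.25 = 1.02 kmol/m³.

1.02 kmol/m³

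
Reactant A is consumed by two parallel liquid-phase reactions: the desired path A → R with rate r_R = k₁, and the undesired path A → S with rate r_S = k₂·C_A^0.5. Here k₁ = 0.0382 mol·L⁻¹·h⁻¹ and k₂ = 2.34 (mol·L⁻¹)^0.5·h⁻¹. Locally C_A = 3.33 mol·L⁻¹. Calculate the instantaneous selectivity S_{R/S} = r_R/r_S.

0.00895

S_{R/S} = r_R/r_S = (k₁)/(k₂·C_A^0.5) = (k₁/k₂)·C_A^-0.5.
= (0.0382) / (2.34×3.330^0.5) = 0.03820/4.270 = 0.00895.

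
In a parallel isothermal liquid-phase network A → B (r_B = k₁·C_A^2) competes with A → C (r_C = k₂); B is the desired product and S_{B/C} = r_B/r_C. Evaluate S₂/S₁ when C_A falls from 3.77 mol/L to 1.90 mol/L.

S_{B/C} = (k₁/k₂)·C_A^2, so S₂/S₁ = (C_{A,2}/C_{A,1})^2.
= (1.90/3.77)^2 = (0.5040)^2 = 0.254.

0.254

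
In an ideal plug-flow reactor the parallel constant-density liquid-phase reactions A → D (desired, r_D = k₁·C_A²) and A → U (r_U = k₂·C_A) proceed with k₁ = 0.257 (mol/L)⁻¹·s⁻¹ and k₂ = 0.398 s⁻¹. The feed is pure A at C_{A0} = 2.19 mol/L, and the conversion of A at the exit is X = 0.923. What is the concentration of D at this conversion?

C_A = C_{A0}(1−X) = 0.1686 mol/L.
Along a PFR/batch, dC_U/dC_A = −r_U/(r_D+r_U) = −k₂/(k₂+k₁·C_A).
Integrating from C_{A0} to C_A: C_U = (0.398/0.257)·ln[(0.398+0.257·2.19)/(0.398+0.257·0.169)] = 1.549·ln(0.9608/0.4413) = 1.205 mol/L.
Then C_D = (C_{A0}−C_A) − C_U = 2.021 − 1.205 = 0.8166 mol/L.

0.817 mol/L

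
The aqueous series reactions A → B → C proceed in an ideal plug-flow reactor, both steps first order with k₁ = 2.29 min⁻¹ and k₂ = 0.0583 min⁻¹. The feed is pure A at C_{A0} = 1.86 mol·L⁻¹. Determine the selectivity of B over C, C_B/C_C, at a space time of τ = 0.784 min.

33.7

Solving the coupled first-order balances gives C_B(τ) = [k₁/(k₂−k₁)]·C_{A0}·(e^(−k₁τ) − e^(−k₂τ)).
e^(−k₁τ) = e^(−2.29×0.784) = e^(−1.795) = 0.1661; e^(−k₂τ) = e^(−0.04571) = 0.9553.
C_B = 2.29×1.86/(0.0583−2.29) × (0.1661−0.9553) = (-1.909)×(-0.7893) = 1.506 mol·L⁻¹.
C_A = C_{A0}e^(−k₁τ) = 0.3089 mol·L⁻¹, so C_C = C_{A0}−C_A−C_B = 0.04475 mol·L⁻¹; C_B/C_C = 33.7.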